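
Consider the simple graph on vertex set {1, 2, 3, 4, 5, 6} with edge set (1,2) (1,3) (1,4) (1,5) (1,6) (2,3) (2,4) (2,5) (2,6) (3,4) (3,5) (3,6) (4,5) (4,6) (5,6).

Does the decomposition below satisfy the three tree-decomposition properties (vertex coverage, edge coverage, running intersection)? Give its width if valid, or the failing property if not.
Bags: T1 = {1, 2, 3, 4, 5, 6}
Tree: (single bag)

Every vertex of G appears in some bag (union = {1, 2, 3, 4, 5, 6}); every edge is covered by a bag; and for each vertex v the set of bags containing v is connected in the bag tree. The decomposition is therefore valid. The largest bag has 6 vertices, so the width is 5.

Yes; width 5.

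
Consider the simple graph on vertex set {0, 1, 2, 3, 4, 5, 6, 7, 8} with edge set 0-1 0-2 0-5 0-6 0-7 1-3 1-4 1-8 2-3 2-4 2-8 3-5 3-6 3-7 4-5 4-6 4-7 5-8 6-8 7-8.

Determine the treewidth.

A width-4 tree decomposition is:
Bags: B1 = {0, 2, 3, 4, 8}  B2 = {0, 3, 4, 6, 8}  B3 = {0, 3, 4, 5, 8}  B4 = {0, 3, 4, 7, 8}  B5 = {0, 1, 3, 4, 8}
Tree: B1–B2, B2–B3, B3–B4, B4–B5
Each bag holds 5 vertices, so the decomposition has width 4, which upper-bounds the treewidth. For the lower bound: the 5 vertex sets {2,4}, {0,6}, {5,8}, {3}, {7} are disjoint, each induces a connected subgraph, and every pair is joined by at least one edge of G. Contracting each set to a single vertex therefore yields K_{5} as a minor, and since treewidth is minor-monotone, tw(G) ≥ tw(K_{5}) = 4. Therefore the treewidth is 4.

4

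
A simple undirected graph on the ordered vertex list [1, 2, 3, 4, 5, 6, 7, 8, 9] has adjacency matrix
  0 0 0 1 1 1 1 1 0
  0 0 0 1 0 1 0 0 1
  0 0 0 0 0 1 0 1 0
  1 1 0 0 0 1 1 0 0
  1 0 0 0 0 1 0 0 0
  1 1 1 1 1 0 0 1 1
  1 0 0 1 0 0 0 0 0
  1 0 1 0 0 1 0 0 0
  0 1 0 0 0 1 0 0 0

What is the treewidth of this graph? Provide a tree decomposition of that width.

Treewidth 2.
Bags: B1 = {2, 4, 6}  B2 = {1, 4, 6}  B3 = {2, 6, 9}  B4 = {1, 4, 7}  B5 = {1, 6, 8}  B6 = {3, 6, 8}  B7 = {1, 5, 6}
Tree: B1–B2, B1–B3, B2–B4, B2–B5, B5–B6, B5–B7

Every bag has size at most 3, so the width is 3 − 1 = 2 and tw(G) ≤ 2. For the lower bound, the 3 vertices {1, 6, 8} are pairwise adjacent, and any tree decomposition puts a clique entirely inside one bag — forcing width ≥ 2. Hence tw(G) = 2 exactly.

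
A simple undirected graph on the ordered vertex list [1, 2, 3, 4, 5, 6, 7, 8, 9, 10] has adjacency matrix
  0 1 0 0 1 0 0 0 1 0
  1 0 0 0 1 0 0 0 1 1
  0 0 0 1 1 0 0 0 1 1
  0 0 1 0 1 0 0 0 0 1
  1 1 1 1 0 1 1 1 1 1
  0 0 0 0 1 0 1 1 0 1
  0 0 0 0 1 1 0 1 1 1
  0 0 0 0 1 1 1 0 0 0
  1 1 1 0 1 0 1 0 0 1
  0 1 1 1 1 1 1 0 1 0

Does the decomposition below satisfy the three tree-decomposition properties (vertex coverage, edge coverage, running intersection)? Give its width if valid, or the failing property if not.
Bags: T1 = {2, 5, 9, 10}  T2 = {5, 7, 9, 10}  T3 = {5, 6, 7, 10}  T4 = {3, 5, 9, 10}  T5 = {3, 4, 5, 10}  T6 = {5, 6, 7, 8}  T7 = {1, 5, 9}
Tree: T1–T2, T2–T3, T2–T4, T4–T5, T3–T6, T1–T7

A tree decomposition must satisfy three properties: every vertex lies in some bag; for every edge, both endpoints lie together in some bag; and for every vertex, the bags containing it form a connected subtree. Here edge (2,1) lies in no bag, so the decomposition is invalid.

No — edge (2,1) lies in no bag.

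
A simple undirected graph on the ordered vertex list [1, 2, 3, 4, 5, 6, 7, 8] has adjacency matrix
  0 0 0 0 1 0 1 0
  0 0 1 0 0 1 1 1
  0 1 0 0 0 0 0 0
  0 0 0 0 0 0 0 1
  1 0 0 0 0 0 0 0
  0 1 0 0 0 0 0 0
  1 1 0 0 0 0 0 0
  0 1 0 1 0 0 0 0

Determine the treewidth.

A width-1 tree decomposition is:
Bags: B1 = {2, 6}  B2 = {2, 7}  B3 = {2, 8}  B4 = {2, 3}  B5 = {4, 8}  B6 = {1, 7}  B7 = {1, 5}
Tree: B1–B2, B1–B3, B1–B4, B3–B5, B2–B6, B6–B7
Each bag holds 2 vertices, so the decomposition has width 1, which upper-bounds the treewidth. Any graph with an edge has treewidth ≥ 1, and G has the edge 6–2. Combining the bounds, tw(G) = 1.

1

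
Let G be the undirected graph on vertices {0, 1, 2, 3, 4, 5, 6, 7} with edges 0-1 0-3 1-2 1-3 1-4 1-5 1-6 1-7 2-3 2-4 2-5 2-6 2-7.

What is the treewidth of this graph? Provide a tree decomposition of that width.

Treewidth 2.
Bags: B1 = {1, 2, 6}  B2 = {1, 2, 3}  B3 = {0, 1, 3}  B4 = {1, 2, 4}  B5 = {1, 2, 7}  B6 = {1, 2, 5}
Tree: B1–B2, B2–B3, B2–B4, B1–B5, B2–B6

Every bag has size at most 3, so the width is 3 − 1 = 2 and tw(G) ≤ 2. For the lower bound, the 3 vertices {0, 1, 3} are pairwise adjacent, and any tree decomposition puts a clique entirely inside one bag — forcing width ≥ 2. Therefore the treewidth is 2.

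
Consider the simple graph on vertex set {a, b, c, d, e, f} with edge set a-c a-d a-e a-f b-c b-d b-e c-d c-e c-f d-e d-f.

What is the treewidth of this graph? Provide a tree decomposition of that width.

The largest bag has 4 vertices, giving width 3; this decomposition certifies tw(G) ≤ 3. Conversely, {a, c, d, e} is a clique of size 4, and the vertices of any clique must share a bag in every tree decomposition; so some bag has ≥ 4 vertices and tw(G) ≥ 3. The upper and lower bounds meet at 3, so that is the treewidth.

Treewidth 3.
Bags: B1 = {a, c, d, e}  B2 = {a, c, d, f}  B3 = {b, c, d, e}
Tree: B1–B2, B1–B3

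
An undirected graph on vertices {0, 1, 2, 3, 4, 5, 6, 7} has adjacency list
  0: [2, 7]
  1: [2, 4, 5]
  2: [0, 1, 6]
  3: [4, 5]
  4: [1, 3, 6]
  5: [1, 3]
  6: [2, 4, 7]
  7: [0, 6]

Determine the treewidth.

2

A width-2 tree decomposition is:
Bags: B1 = {3, 4, 5}  B2 = {1, 4, 5}  B3 = {1, 4, 6}  B4 = {1, 2, 6}  B5 = {2, 6, 7}  B6 = {0, 2, 7}
Tree: B1–B2, B2–B3, B3–B4, B4–B5, B5–B6
Every bag has size at most 3, so the width is 3 − 1 = 2 and tw(G) ≤ 2. For the lower bound, G contains the cycle 3–5–1–4–3, so G is not a forest; only forests have treewidth ≤ 1, hence tw(G) ≥ 2. Combining the bounds, tw(G) = 2.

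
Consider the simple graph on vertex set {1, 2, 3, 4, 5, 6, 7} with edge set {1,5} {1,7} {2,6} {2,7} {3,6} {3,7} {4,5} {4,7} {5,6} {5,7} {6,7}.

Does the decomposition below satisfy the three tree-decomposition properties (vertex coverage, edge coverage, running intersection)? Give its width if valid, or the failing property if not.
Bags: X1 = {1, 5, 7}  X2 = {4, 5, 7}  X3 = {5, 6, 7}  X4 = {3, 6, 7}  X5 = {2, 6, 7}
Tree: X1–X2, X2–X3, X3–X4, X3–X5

Every vertex of G appears in some bag (union = {1, 2, 3, 4, 5, 6, 7}); every edge is covered by a bag; and for each vertex v the set of bags containing v is connected in the bag tree. The decomposition is therefore valid. The largest bag has 3 vertices, so the width is 2.

Yes; width 2.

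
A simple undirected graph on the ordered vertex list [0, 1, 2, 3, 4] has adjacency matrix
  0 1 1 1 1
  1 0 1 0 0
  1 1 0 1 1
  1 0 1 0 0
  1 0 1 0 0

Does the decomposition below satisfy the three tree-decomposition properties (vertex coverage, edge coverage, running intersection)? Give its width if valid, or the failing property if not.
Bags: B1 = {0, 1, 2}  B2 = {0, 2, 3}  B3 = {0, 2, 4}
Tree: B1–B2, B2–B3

Yes; width 2.

Checking the three conditions: (i) the bags cover all of {0, 1, 2, 3, 4}; (ii) for each edge, some bag contains both endpoints; (iii) the bags containing any fixed vertex form a subtree. All hold, so the decomposition is valid with width 3 − 1 = 2.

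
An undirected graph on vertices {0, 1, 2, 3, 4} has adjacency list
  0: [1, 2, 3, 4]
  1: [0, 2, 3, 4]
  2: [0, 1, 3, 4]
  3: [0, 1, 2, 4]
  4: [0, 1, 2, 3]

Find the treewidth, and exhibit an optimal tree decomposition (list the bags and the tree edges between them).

Treewidth 4.
One optimal decomposition is:
Bags: B1 = {0, 1, 2, 3, 4}
Tree: (single bag)

A single bag containing all 5 vertices is trivially a valid decomposition of width 4. For the lower bound, the 5 vertices {0, 1, 2, 3, 4} are pairwise adjacent, and any tree decomposition puts a clique entirely inside one bag — forcing width ≥ 4. The upper and lower bounds meet at 4, so that is the treewidth.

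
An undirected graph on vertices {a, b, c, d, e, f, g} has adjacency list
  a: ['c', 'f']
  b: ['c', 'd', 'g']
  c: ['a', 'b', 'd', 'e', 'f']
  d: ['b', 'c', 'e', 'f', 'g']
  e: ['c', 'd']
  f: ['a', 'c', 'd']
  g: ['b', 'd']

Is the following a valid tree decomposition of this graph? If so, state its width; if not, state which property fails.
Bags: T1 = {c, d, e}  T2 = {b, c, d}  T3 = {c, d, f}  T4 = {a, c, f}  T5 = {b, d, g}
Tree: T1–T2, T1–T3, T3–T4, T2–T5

Yes; width 2.

Vertex coverage: the bags together contain {a, b, c, d, e, f, g}, the full vertex set. Edge coverage: each edge of G has both endpoints in at least one bag. Running intersection: for every vertex, the bags containing it form a connected subtree. All three properties hold, so this is a valid tree decomposition of width max|bag| − 1 = 2, and hence tw(G) ≤ 2.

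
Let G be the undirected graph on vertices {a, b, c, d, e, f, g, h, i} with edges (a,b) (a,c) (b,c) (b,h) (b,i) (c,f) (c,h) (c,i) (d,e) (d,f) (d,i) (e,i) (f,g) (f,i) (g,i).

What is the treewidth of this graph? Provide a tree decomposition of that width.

Treewidth 2.
Bags: B1 = {c, f, i}  B2 = {b, c, i}  B3 = {d, f, i}  B4 = {d, e, i}  B5 = {b, c, h}  B6 = {a, b, c}  B7 = {f, g, i}
Tree: B1–B2, B1–B3, B3–B4, B2–B5, B5–B6, B1–B7

The largest bag has 3 vertices, giving width 2; this decomposition certifies tw(G) ≤ 2. On the other hand G contains the 3-clique {b, c, h}. A clique must lie in a single bag of any decomposition, so no decomposition can have width below 2. Therefore the treewidth is 2.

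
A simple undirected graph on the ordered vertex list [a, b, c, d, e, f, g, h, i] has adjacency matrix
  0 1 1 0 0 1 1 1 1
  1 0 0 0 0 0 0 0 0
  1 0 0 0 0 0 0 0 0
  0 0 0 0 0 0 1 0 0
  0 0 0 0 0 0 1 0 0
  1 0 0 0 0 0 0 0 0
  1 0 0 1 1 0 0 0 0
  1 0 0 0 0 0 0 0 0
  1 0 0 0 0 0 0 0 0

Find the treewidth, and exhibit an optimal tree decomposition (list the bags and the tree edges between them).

Treewidth 1.
One optimal decomposition is:
Bags: B1 = {a, i}  B2 = {a, c}  B3 = {a, g}  B4 = {e, g}  B5 = {a, h}  B6 = {d, g}  B7 = {a, b}  B8 = {a, f}
Tree: B1–B2, B1–B3, B3–B4, B1–B5, B3–B6, B2–B7, B3–B8

Every bag has size at most 2, so the width is 2 − 1 = 1 and tw(G) ≤ 1. G has an edge, so its treewidth is at least 1. Hence tw(G) = 1 exactly.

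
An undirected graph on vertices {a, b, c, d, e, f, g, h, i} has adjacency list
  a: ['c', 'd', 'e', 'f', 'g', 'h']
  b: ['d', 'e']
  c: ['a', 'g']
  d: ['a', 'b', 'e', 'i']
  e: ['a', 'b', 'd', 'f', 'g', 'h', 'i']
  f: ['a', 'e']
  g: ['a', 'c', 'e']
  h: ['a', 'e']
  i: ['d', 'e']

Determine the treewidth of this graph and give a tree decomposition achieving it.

Every bag has size at most 3, so the width is 3 − 1 = 2 and tw(G) ≤ 2. Conversely, {a, d, e} is a clique of size 3, and the vertices of any clique must share a bag in every tree decomposition; so some bag has ≥ 3 vertices and tw(G) ≥ 2. Therefore the treewidth is 2.

Treewidth 2.
Bags: B1 = {a, e, f}  B2 = {a, e, g}  B3 = {a, c, g}  B4 = {a, d, e}  B5 = {d, e, i}  B6 = {a, e, h}  B7 = {b, d, e}
Tree: B1–B2, B2–B3, B1–B4, B4–B5, B4–B6, B5–B7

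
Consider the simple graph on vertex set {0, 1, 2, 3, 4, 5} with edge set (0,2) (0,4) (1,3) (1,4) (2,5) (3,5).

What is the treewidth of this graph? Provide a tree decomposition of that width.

The largest bag has 3 vertices, giving width 2; this decomposition certifies tw(G) ≤ 2. Since 2–5–3–1–4–0–2 is a cycle in G, G is not acyclic. Forests are exactly the graphs of treewidth ≤ 1, so tw(G) ≥ 2. Therefore the treewidth is 2.

Treewidth 2.
One optimal decomposition is:
Bags: B1 = {2, 3, 5}  B2 = {1, 2, 3}  B3 = {1, 2, 4}  B4 = {0, 2, 4}
Tree: B1–B2, B2–B3, B3–B4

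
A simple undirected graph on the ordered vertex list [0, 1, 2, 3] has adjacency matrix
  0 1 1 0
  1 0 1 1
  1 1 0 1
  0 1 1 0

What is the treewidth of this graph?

A width-2 tree decomposition is:
Bags: B1 = {1, 2, 3}  B2 = {0, 1, 2}
Tree: B1–B2
Each bag holds 3 vertices, so the decomposition has width 2, which upper-bounds the treewidth. On the other hand G contains the 3-clique {0, 1, 2}. A clique must lie in a single bag of any decomposition, so no decomposition can have width below 2. Hence tw(G) = 2 exactly.

2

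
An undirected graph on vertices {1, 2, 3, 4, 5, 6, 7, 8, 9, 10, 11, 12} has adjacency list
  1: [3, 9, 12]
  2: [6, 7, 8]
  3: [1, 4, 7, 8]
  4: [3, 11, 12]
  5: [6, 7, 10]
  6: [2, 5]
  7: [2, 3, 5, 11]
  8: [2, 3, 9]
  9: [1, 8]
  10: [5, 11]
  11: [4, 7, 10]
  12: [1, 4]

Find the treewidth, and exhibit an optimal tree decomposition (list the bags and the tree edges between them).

Treewidth 3.
One such decomposition:
Bags: B1 = {1, 8, 9, 12}  B2 = {1, 3, 8, 12}  B3 = {3, 4, 8, 12}  B4 = {2, 3, 4, 8}  B5 = {2, 3, 4, 7}  B6 = {2, 4, 7, 11}  B7 = {2, 6, 7, 11}  B8 = {5, 6, 7, 11}  B9 = {5, 6, 10, 11}
Tree: B1–B2, B2–B3, B3–B4, B4–B5, B5–B6, B6–B7, B7–B8, B8–B9

Every bag has size at most 4, so the width is 4 − 1 = 3 and tw(G) ≤ 3. For the lower bound: the 4 vertex sets {1,9,12}, {8}, {3}, {2,4,7,11} are disjoint, each induces a connected subgraph, and every pair is joined by at least one edge of G. Contracting each set to a single vertex therefore yields K_{4} as a minor, and since treewidth is minor-monotone, tw(G) ≥ tw(K_{4}) = 3. Hence tw(G) = 3 exactly.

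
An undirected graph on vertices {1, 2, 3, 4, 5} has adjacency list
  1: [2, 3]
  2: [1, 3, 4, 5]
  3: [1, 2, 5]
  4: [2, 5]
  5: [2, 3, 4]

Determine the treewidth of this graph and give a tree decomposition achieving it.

Treewidth 2.
One optimal decomposition is:
Bags: B1 = {2, 4, 5}  B2 = {2, 3, 5}  B3 = {1, 2, 3}
Tree: B1–B2, B2–B3

Every bag has size at most 3, so the width is 3 − 1 = 2 and tw(G) ≤ 2. For the lower bound, the 3 vertices {1, 2, 3} are pairwise adjacent, and any tree decomposition puts a clique entirely inside one bag — forcing width ≥ 2. Combining the bounds, tw(G) = 2.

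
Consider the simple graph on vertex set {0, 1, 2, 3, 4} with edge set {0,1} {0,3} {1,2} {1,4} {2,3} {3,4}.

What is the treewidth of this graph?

2

A width-2 tree decomposition is:
Bags: B1 = {1, 2, 3}  B2 = {0, 1, 3}  B3 = {1, 3, 4}
Tree: B1–B2, B2–B3
Each bag holds 3 vertices, so the decomposition has width 2, which upper-bounds the treewidth. The edges 3–2–1–0–3 form a cycle, so G is not a tree and its treewidth is at least 2. The upper and lower bounds meet at 2, so that is the treewidth.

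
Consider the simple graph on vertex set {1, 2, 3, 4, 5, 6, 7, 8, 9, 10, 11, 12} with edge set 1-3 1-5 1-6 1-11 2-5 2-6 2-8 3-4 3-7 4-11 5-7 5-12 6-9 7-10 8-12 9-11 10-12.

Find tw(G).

3

A width-3 tree decomposition is:
Bags: B1 = {2, 8, 10, 12}  B2 = {2, 5, 10, 12}  B3 = {2, 5, 7, 10}  B4 = {2, 5, 6, 7}  B5 = {1, 5, 6, 7}  B6 = {1, 3, 6, 7}  B7 = {1, 3, 6, 9}  B8 = {1, 3, 9, 11}  B9 = {3, 4, 9, 11}
Tree: B1–B2, B2–B3, B3–B4, B4–B5, B5–B6, B6–B7, B7–B8, B8–B9
Every bag has size at most 4, so the width is 4 − 1 = 3 and tw(G) ≤ 3. For the lower bound: the 4 vertex sets {8,10,12}, {2}, {5}, {1,3,6,7} are disjoint, each induces a connected subgraph, and every pair is joined by at least one edge of G. Contracting each set to a single vertex therefore yields K_{4} as a minor, and since treewidth is minor-monotone, tw(G) ≥ tw(K_{4}) = 3. Combining the bounds, tw(G) = 3.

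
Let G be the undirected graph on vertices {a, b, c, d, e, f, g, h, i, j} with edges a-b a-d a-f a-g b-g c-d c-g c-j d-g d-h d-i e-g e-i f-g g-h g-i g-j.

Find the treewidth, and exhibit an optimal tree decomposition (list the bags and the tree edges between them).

Treewidth 2.
One such decomposition:
Bags: B1 = {c, d, g}  B2 = {d, g, i}  B3 = {a, d, g}  B4 = {a, b, g}  B5 = {c, g, j}  B6 = {e, g, i}  B7 = {a, f, g}  B8 = {d, g, h}
Tree: B1–B2, B1–B3, B3–B4, B1–B5, B2–B6, B3–B7, B1–B8

Every bag has size at most 3, so the width is 3 − 1 = 2 and tw(G) ≤ 2. Conversely, {d, g, h} is a clique of size 3, and the vertices of any clique must share a bag in every tree decomposition; so some bag has ≥ 3 vertices and tw(G) ≥ 2. Hence tw(G) = 2 exactly.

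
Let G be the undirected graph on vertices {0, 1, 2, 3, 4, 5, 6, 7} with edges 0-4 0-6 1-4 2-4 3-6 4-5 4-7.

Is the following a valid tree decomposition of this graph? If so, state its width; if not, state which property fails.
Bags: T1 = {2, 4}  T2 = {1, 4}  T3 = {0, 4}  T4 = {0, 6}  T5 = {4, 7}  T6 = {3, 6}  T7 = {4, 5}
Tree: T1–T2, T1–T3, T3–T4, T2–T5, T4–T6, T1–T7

Yes; width 1.

Checking the three conditions: (i) the bags cover all of {0, 1, 2, 3, 4, 5, 6, 7}; (ii) for each edge, some bag contains both endpoints; (iii) the bags containing any fixed vertex form a subtree. All hold, so the decomposition is valid with width 2 − 1 = 1.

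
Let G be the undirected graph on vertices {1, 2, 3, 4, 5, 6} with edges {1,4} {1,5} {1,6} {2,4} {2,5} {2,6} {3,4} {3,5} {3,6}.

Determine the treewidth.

3

A width-3 tree decomposition is:
Bags: B1 = {2, 4, 5, 6}  B2 = {3, 4, 5, 6}  B3 = {1, 4, 5, 6}
Tree: B1–B2, B2–B3
Each bag holds 4 vertices, so the decomposition has width 3, which upper-bounds the treewidth. For the lower bound: the 4 vertex sets {2,5}, {3,4}, {6}, {1} are disjoint, each induces a connected subgraph, and every pair is joined by at least one edge of G. Contracting each set to a single vertex therefore yields K_{4} as a minor, and since treewidth is minor-monotone, tw(G) ≥ tw(K_{4}) = 3. The upper and lower bounds meet at 3, so that is the treewidth.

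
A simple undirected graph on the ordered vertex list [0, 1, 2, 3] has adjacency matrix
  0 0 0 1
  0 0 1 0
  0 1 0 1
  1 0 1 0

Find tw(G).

1

A width-1 tree decomposition is:
Bags: B1 = {0, 3}  B2 = {2, 3}  B3 = {1, 2}
Tree: B1–B2, B2–B3
Each bag holds 2 vertices, so the decomposition has width 1, which upper-bounds the treewidth. Any graph with an edge has treewidth ≥ 1, and G has the edge 0–3. Therefore the treewidth is 1.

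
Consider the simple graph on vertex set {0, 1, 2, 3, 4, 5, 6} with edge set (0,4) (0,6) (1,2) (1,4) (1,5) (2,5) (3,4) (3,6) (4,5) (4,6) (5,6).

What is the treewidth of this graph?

A width-2 tree decomposition is:
Bags: B1 = {1, 2, 5}  B2 = {1, 4, 5}  B3 = {4, 5, 6}  B4 = {0, 4, 6}  B5 = {3, 4, 6}
Tree: B1–B2, B2–B3, B3–B4, B4–B5
Each bag holds 3 vertices, so the decomposition has width 2, which upper-bounds the treewidth. On the other hand G contains the 3-clique {1, 2, 5}. A clique must lie in a single bag of any decomposition, so no decomposition can have width below 2. The upper and lower bounds meet at 2, so that is the treewidth.

2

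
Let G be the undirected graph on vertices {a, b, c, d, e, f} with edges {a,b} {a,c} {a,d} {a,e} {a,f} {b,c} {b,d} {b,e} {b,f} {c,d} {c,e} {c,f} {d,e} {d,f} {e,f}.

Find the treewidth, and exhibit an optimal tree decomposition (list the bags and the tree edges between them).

With just one bag of size 6, the width is 6 − 1 = 5, so tw(G) ≤ 5. On the other hand G contains the 6-clique {a, b, c, d, e, f}. A clique must lie in a single bag of any decomposition, so no decomposition can have width below 5. Therefore the treewidth is 5.

Treewidth 5.
One optimal decomposition is:
Bags: B1 = {a, b, c, d, e, f}
Tree: (single bag)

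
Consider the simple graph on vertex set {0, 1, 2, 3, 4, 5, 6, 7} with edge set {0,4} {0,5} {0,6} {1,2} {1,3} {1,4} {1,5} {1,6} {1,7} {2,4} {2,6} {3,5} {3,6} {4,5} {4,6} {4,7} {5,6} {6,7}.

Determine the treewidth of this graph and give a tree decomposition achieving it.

Each bag holds 4 vertices, so the decomposition has width 3, which upper-bounds the treewidth. For the lower bound, the 4 vertices {0, 4, 5, 6} are pairwise adjacent, and any tree decomposition puts a clique entirely inside one bag — forcing width ≥ 3. Combining the bounds, tw(G) = 3.

Treewidth 3.
One optimal decomposition is:
Bags: B1 = {1, 2, 4, 6}  B2 = {1, 4, 6, 7}  B3 = {1, 4, 5, 6}  B4 = {1, 3, 5, 6}  B5 = {0, 4, 5, 6}
Tree: B1–B2, B2–B3, B3–B4, B3–B5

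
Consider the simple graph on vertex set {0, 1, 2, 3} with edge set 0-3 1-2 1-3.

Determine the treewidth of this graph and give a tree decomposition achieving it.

Treewidth 1.
One such decomposition:
Bags: B1 = {1, 2}  B2 = {1, 3}  B3 = {0, 3}
Tree: B1–B2, B2–B3

The largest bag has 2 vertices, giving width 1; this decomposition certifies tw(G) ≤ 1. G has an edge, so its treewidth is at least 1. Hence tw(G) = 1 exactly.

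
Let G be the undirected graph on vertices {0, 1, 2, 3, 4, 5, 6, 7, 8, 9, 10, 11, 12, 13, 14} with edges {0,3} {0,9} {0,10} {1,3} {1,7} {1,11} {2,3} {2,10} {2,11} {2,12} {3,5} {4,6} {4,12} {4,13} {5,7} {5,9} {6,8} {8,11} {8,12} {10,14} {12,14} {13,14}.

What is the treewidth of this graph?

A width-3 tree decomposition is:
Bags: B1 = {0, 5, 7, 9}  B2 = {0, 3, 5, 7}  B3 = {0, 1, 3, 7}  B4 = {0, 1, 3, 10}  B5 = {1, 2, 3, 10}  B6 = {1, 2, 10, 11}  B7 = {2, 10, 11, 14}  B8 = {2, 11, 12, 14}  B9 = {8, 11, 12, 14}  B10 = {8, 12, 13, 14}  B11 = {4, 8, 12, 13}  B12 = {4, 6, 8, 13}
Tree: B1–B2, B2–B3, B3–B4, B4–B5, B5–B6, B6–B7, B7–B8, B8–B9, B9–B10, B10–B11, B11–B12
Every bag has size at most 4, so the width is 4 − 1 = 3 and tw(G) ≤ 3. For the lower bound: the 4 vertex sets {5,7,9}, {0}, {3}, {1,2,10,11} are disjoint, each induces a connected subgraph, and every pair is joined by at least one edge of G. Contracting each set to a single vertex therefore yields K_{4} as a minor, and since treewidth is minor-monotone, tw(G) ≥ tw(K_{4}) = 3. The upper and lower bounds meet at 3, so that is the treewidth.

3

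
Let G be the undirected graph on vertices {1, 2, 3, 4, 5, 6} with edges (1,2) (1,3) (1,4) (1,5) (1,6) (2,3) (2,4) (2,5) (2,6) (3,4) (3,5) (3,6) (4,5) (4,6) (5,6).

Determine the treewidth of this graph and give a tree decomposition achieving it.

With just one bag of size 6, the width is 6 − 1 = 5, so tw(G) ≤ 5. For the lower bound, the 6 vertices {1, 2, 3, 4, 5, 6} are pairwise adjacent, and any tree decomposition puts a clique entirely inside one bag — forcing width ≥ 5. Combining the bounds, tw(G) = 5.

Treewidth 5.
Bags: B1 = {1, 2, 3, 4, 5, 6}
Tree: (single bag)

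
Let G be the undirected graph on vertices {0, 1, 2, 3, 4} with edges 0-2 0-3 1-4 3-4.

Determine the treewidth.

1

A width-1 tree decomposition is:
Bags: B1 = {1, 4}  B2 = {3, 4}  B3 = {0, 3}  B4 = {0, 2}
Tree: B1–B2, B2–B3, B3–B4
Every bag has size at most 2, so the width is 2 − 1 = 1 and tw(G) ≤ 1. Since G has at least one edge (e.g. 1–4), it is not an edgeless graph, so tw(G) ≥ 1. Therefore the treewidth is 1.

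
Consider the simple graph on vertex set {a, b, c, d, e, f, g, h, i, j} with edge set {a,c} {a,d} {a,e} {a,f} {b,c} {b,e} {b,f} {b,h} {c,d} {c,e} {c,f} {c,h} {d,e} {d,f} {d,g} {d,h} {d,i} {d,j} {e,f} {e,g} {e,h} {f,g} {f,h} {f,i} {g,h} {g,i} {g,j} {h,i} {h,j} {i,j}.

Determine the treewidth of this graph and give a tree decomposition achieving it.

Treewidth 4.
One such decomposition:
Bags: B1 = {d, f, g, h, i}  B2 = {d, g, h, i, j}  B3 = {d, e, f, g, h}  B4 = {c, d, e, f, h}  B5 = {a, c, d, e, f}  B6 = {b, c, e, f, h}
Tree: B1–B2, B1–B3, B3–B4, B4–B5, B4–B6

The largest bag has 5 vertices, giving width 4; this decomposition certifies tw(G) ≤ 4. For the lower bound, the 5 vertices {d, g, h, i, j} are pairwise adjacent, and any tree decomposition puts a clique entirely inside one bag — forcing width ≥ 4. Therefore the treewidth is 4.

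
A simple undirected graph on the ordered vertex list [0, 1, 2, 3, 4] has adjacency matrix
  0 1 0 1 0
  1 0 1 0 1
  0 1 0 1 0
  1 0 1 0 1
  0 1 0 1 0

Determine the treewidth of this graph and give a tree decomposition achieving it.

Treewidth 2.
Bags: B1 = {1, 2, 3}  B2 = {1, 3, 4}  B3 = {0, 1, 3}
Tree: B1–B2, B2–B3

Every bag has size at most 3, so the width is 3 − 1 = 2 and tw(G) ≤ 2. Since 3–2–1–4–3 is a cycle in G, G is not acyclic. Forests are exactly the graphs of treewidth ≤ 1, so tw(G) ≥ 2. Combining the bounds, tw(G) = 2.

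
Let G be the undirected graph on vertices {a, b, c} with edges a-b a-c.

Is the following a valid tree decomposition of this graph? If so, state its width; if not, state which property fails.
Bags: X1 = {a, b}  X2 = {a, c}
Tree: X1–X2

Every vertex of G appears in some bag (union = {a, b, c}); every edge is covered by a bag; and for each vertex v the set of bags containing v is connected in the bag tree. The decomposition is therefore valid. The largest bag has 2 vertices, so the width is 1.

Yes; width 1.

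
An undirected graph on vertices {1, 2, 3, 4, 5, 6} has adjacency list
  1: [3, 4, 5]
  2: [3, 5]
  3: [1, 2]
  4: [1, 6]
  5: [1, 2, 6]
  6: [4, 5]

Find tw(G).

2

A width-2 tree decomposition is:
Bags: B1 = {1, 2, 3}  B2 = {1, 2, 5}  B3 = {1, 4, 5}  B4 = {4, 5, 6}
Tree: B1–B2, B2–B3, B3–B4
The largest bag has 3 vertices, giving width 2; this decomposition certifies tw(G) ≤ 2. The edges 3–2–5–1–3 form a cycle, so G is not a tree and its treewidth is at least 2. Therefore the treewidth is 2.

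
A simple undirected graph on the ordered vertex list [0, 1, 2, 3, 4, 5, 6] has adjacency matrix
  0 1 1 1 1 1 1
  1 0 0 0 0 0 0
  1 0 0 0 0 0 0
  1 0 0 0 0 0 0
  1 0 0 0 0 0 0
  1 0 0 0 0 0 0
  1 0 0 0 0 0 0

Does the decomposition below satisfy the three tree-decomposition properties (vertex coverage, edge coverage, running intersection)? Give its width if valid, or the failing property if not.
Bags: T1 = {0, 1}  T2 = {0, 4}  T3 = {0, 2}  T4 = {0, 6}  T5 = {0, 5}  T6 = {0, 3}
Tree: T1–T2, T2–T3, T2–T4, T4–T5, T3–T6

Yes; width 1.

Every vertex of G appears in some bag (union = {0, 1, 2, 3, 4, 5, 6}); every edge is covered by a bag; and for each vertex v the set of bags containing v is connected in the bag tree. The decomposition is therefore valid. The largest bag has 2 vertices, so the width is 1.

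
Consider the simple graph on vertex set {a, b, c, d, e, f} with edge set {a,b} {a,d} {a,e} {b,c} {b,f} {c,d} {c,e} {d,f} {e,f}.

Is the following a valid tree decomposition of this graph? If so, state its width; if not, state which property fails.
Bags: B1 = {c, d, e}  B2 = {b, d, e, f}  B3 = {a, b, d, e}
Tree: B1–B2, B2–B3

No — edge (b,c) lies in no bag.

A tree decomposition must satisfy three properties: every vertex lies in some bag; for every edge, both endpoints lie together in some bag; and for every vertex, the bags containing it form a connected subtree. Here edge (b,c) lies in no bag, so the decomposition is invalid.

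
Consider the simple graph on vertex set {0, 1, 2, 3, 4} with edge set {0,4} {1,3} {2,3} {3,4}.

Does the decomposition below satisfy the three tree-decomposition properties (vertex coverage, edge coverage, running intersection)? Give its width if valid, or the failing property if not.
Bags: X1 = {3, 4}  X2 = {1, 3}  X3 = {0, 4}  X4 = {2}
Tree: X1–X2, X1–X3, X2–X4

No — edge (3,2) lies in no bag.

A tree decomposition must satisfy three properties: every vertex lies in some bag; for every edge, both endpoints lie together in some bag; and for every vertex, the bags containing it form a connected subtree. Here edge (3,2) lies in no bag, so the decomposition is invalid.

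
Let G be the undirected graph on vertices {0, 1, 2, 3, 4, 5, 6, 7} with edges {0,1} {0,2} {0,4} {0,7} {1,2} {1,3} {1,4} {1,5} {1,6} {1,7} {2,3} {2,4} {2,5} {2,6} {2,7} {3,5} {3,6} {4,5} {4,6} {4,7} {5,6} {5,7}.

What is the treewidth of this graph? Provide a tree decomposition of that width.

Every bag has size at most 5, so the width is 5 − 1 = 4 and tw(G) ≤ 4. For the lower bound, the 5 vertices {1, 2, 3, 5, 6} are pairwise adjacent, and any tree decomposition puts a clique entirely inside one bag — forcing width ≥ 4. Combining the bounds, tw(G) = 4.

Treewidth 4.
Bags: B1 = {1, 2, 4, 5, 7}  B2 = {1, 2, 4, 5, 6}  B3 = {1, 2, 3, 5, 6}  B4 = {0, 1, 2, 4, 7}
Tree: B1–B2, B2–B3, B1–B4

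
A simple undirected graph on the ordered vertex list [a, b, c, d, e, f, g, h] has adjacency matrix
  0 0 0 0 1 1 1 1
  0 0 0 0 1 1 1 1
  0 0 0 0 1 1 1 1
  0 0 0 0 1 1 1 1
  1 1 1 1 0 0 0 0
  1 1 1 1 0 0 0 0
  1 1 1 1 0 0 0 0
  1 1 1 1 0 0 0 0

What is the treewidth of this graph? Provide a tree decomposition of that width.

The largest bag has 5 vertices, giving width 4; this decomposition certifies tw(G) ≤ 4. For the lower bound: the 5 vertex sets {c,h}, {d,f}, {b,g}, {a}, {e} are disjoint, each induces a connected subgraph, and every pair is joined by at least one edge of G. Contracting each set to a single vertex therefore yields K_{5} as a minor, and since treewidth is minor-monotone, tw(G) ≥ tw(K_{5}) = 4. Hence tw(G) = 4 exactly.

Treewidth 4.
One optimal decomposition is:
Bags: B1 = {a, b, c, d, h}  B2 = {a, b, c, d, f}  B3 = {a, b, c, d, g}  B4 = {a, b, c, d, e}
Tree: B1–B2, B2–B3, B3–B4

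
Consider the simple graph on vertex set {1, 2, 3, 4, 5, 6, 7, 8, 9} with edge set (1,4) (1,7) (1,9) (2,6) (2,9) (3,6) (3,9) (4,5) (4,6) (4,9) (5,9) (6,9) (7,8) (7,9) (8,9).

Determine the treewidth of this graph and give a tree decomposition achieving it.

The largest bag has 3 vertices, giving width 2; this decomposition certifies tw(G) ≤ 2. Conversely, {2, 6, 9} is a clique of size 3, and the vertices of any clique must share a bag in every tree decomposition; so some bag has ≥ 3 vertices and tw(G) ≥ 2. Combining the bounds, tw(G) = 2.

Treewidth 2.
Bags: B1 = {4, 5, 9}  B2 = {1, 4, 9}  B3 = {4, 6, 9}  B4 = {1, 7, 9}  B5 = {3, 6, 9}  B6 = {2, 6, 9}  B7 = {7, 8, 9}
Tree: B1–B2, B1–B3, B2–B4, B3–B5, B5–B6, B4–B7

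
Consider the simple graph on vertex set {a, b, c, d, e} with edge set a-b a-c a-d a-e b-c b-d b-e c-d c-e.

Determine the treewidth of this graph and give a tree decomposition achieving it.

Each bag holds 4 vertices, so the decomposition has width 3, which upper-bounds the treewidth. For the lower bound, the 4 vertices {a, b, c, d} are pairwise adjacent, and any tree decomposition puts a clique entirely inside one bag — forcing width ≥ 3. Therefore the treewidth is 3.

Treewidth 3.
One optimal decomposition is:
Bags: B1 = {a, b, c, e}  B2 = {a, b, c, d}
Tree: B1–B2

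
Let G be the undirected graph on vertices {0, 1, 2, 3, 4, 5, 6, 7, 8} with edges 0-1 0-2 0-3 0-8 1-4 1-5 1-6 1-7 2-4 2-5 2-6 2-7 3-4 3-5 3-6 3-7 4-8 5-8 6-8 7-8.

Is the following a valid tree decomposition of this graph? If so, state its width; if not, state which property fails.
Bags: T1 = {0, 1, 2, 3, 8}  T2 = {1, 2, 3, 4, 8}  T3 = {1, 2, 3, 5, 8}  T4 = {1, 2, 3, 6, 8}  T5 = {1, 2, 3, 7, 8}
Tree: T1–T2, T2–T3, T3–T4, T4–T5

Yes; width 4.

Checking the three conditions: (i) the bags cover all of {0, 1, 2, 3, 4, 5, 6, 7, 8}; (ii) for each edge, some bag contains both endpoints; (iii) the bags containing any fixed vertex form a subtree. All hold, so the decomposition is valid with width 5 − 1 = 4.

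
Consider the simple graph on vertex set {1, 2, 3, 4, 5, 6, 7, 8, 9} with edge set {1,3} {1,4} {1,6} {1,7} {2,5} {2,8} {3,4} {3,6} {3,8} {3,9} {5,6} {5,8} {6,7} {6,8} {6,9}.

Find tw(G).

A width-2 tree decomposition is:
Bags: B1 = {1, 3, 6}  B2 = {3, 6, 9}  B3 = {3, 6, 8}  B4 = {1, 3, 4}  B5 = {1, 6, 7}  B6 = {5, 6, 8}  B7 = {2, 5, 8}
Tree: B1–B2, B2–B3, B1–B4, B1–B5, B3–B6, B6–B7
Each bag holds 3 vertices, so the decomposition has width 2, which upper-bounds the treewidth. On the other hand G contains the 3-clique {2, 5, 8}. A clique must lie in a single bag of any decomposition, so no decomposition can have width below 2. Hence tw(G) = 2 exactly.

2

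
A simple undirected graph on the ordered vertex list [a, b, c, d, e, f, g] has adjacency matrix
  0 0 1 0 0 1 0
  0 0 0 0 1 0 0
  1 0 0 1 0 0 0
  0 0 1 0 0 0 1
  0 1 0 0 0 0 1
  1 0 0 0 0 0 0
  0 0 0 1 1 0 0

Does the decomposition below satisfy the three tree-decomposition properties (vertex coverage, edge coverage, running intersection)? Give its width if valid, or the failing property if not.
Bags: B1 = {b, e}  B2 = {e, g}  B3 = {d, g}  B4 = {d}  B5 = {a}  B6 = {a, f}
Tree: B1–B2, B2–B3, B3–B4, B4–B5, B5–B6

A tree decomposition must satisfy three properties: every vertex lies in some bag; for every edge, both endpoints lie together in some bag; and for every vertex, the bags containing it form a connected subtree. Here vertex c appears in no bag, so the decomposition is invalid.

No — vertex c appears in no bag.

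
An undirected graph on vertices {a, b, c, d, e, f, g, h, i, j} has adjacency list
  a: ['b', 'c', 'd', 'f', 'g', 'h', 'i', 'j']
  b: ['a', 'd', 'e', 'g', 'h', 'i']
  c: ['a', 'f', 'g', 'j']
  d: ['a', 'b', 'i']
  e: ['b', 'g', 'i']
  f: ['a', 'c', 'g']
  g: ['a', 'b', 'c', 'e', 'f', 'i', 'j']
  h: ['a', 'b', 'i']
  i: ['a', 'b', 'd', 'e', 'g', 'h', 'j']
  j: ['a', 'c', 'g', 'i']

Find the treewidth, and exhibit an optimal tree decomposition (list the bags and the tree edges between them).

Treewidth 3.
One such decomposition:
Bags: B1 = {a, c, g, j}  B2 = {a, g, i, j}  B3 = {a, b, g, i}  B4 = {a, c, f, g}  B5 = {b, e, g, i}  B6 = {a, b, d, i}  B7 = {a, b, h, i}
Tree: B1–B2, B2–B3, B1–B4, B3–B5, B3–B6, B6–B7

The largest bag has 4 vertices, giving width 3; this decomposition certifies tw(G) ≤ 3. Conversely, {b, e, g, i} is a clique of size 4, and the vertices of any clique must share a bag in every tree decomposition; so some bag has ≥ 4 vertices and tw(G) ≥ 3. Therefore the treewidth is 3.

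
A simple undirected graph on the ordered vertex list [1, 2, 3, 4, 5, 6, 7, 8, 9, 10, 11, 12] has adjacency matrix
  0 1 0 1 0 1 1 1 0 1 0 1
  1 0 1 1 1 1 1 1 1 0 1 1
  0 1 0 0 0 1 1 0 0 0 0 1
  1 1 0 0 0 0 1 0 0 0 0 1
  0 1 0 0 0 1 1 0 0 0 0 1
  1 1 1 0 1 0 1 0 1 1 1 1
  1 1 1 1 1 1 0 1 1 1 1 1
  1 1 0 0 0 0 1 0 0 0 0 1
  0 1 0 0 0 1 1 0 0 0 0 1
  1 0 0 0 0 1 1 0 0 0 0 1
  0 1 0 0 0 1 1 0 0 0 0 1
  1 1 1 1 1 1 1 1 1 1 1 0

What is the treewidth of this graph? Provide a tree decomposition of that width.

Treewidth 4.
One optimal decomposition is:
Bags: B1 = {1, 2, 7, 8, 12}  B2 = {1, 2, 6, 7, 12}  B3 = {1, 6, 7, 10, 12}  B4 = {2, 3, 6, 7, 12}  B5 = {2, 5, 6, 7, 12}  B6 = {2, 6, 7, 11, 12}  B7 = {1, 2, 4, 7, 12}  B8 = {2, 6, 7, 9, 12}
Tree: B1–B2, B2–B3, B2–B4, B2–B5, B4–B6, B1–B7, B6–B8

Each bag holds 5 vertices, so the decomposition has width 4, which upper-bounds the treewidth. For the lower bound, the 5 vertices {1, 2, 7, 8, 12} are pairwise adjacent, and any tree decomposition puts a clique entirely inside one bag — forcing width ≥ 4. Hence tw(G) = 4 exactly.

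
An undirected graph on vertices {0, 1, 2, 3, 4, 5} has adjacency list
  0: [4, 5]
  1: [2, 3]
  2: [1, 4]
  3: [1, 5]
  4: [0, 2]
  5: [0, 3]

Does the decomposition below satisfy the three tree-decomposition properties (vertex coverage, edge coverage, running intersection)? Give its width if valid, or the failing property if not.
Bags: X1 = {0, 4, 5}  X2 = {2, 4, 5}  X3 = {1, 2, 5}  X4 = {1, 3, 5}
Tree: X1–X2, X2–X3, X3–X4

Checking the three conditions: (i) the bags cover all of {0, 1, 2, 3, 4, 5}; (ii) for each edge, some bag contains both endpoints; (iii) the bags containing any fixed vertex form a subtree. All hold, so the decomposition is valid with width 3 − 1 = 2.

Yes; width 2.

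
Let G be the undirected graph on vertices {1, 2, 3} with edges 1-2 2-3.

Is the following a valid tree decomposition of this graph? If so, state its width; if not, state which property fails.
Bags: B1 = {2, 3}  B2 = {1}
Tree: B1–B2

A tree decomposition must satisfy three properties: every vertex lies in some bag; for every edge, both endpoints lie together in some bag; and for every vertex, the bags containing it form a connected subtree. Here edge (2,1) lies in no bag, so the decomposition is invalid.

No — edge (2,1) lies in no bag.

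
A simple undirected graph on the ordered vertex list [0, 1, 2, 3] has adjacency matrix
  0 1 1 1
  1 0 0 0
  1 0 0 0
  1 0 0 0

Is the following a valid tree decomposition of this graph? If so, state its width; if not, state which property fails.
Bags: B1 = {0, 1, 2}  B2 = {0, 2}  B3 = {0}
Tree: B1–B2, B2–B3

No — vertex 3 appears in no bag.

A tree decomposition must satisfy three properties: every vertex lies in some bag; for every edge, both endpoints lie together in some bag; and for every vertex, the bags containing it form a connected subtree. Here vertex 3 appears in no bag, so the decomposition is invalid.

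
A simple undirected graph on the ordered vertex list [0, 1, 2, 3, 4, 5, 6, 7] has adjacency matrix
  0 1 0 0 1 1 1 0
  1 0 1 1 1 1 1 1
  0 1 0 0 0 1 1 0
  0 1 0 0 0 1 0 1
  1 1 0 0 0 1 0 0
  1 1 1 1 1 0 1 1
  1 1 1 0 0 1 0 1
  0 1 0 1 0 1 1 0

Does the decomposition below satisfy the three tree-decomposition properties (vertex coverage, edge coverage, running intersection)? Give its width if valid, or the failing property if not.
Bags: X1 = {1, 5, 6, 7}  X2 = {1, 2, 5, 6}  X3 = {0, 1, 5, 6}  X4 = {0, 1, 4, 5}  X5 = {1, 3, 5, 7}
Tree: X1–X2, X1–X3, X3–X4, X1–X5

Yes; width 3.

Vertex coverage: the bags together contain {0, 1, 2, 3, 4, 5, 6, 7}, the full vertex set. Edge coverage: each edge of G has both endpoints in at least one bag. Running intersection: for every vertex, the bags containing it form a connected subtree. All three properties hold, so this is a valid tree decomposition of width max|bag| − 1 = 3, and hence tw(G) ≤ 3.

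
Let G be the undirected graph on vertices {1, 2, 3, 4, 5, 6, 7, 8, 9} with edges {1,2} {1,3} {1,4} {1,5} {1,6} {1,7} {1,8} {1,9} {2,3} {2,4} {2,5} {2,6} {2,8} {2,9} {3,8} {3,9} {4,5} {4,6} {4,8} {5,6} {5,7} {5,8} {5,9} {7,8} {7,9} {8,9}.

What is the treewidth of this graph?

A width-4 tree decomposition is:
Bags: B1 = {1, 2, 5, 8, 9}  B2 = {1, 2, 4, 5, 8}  B3 = {1, 5, 7, 8, 9}  B4 = {1, 2, 4, 5, 6}  B5 = {1, 2, 3, 8, 9}
Tree: B1–B2, B1–B3, B2–B4, B1–B5
The largest bag has 5 vertices, giving width 4; this decomposition certifies tw(G) ≤ 4. For the lower bound, the 5 vertices {1, 2, 3, 8, 9} are pairwise adjacent, and any tree decomposition puts a clique entirely inside one bag — forcing width ≥ 4. Therefore the treewidth is 4.

4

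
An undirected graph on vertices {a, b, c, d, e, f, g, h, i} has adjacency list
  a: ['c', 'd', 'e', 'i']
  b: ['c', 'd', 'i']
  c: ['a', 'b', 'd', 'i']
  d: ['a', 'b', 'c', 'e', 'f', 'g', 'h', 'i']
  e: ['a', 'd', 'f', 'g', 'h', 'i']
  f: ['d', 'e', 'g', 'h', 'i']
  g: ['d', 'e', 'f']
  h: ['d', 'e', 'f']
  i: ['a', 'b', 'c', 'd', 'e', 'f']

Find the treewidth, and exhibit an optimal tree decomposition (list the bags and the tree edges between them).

Treewidth 3.
Bags: B1 = {a, d, e, i}  B2 = {a, c, d, i}  B3 = {d, e, f, i}  B4 = {d, e, f, g}  B5 = {d, e, f, h}  B6 = {b, c, d, i}
Tree: B1–B2, B1–B3, B3–B4, B4–B5, B2–B6

Every bag has size at most 4, so the width is 4 − 1 = 3 and tw(G) ≤ 3. For the lower bound, the 4 vertices {d, e, f, g} are pairwise adjacent, and any tree decomposition puts a clique entirely inside one bag — forcing width ≥ 3. Therefore the treewidth is 3.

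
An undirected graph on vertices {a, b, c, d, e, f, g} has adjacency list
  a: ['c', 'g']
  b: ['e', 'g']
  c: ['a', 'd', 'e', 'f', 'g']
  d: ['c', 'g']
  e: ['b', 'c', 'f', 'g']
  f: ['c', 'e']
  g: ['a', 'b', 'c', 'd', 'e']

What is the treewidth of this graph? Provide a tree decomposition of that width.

The largest bag has 3 vertices, giving width 2; this decomposition certifies tw(G) ≤ 2. On the other hand G contains the 3-clique {c, d, g}. A clique must lie in a single bag of any decomposition, so no decomposition can have width below 2. Combining the bounds, tw(G) = 2.

Treewidth 2.
Bags: B1 = {c, e, f}  B2 = {c, e, g}  B3 = {b, e, g}  B4 = {a, c, g}  B5 = {c, d, g}
Tree: B1–B2, B2–B3, B2–B4, B2–B5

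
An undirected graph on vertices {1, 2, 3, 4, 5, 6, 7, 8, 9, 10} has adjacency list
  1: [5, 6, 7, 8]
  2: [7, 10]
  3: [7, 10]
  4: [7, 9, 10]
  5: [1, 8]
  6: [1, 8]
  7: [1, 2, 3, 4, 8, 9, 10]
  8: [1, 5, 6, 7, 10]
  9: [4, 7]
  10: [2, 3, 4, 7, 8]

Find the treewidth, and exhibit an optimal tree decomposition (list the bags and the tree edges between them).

Treewidth 2.
Bags: B1 = {1, 5, 8}  B2 = {1, 7, 8}  B3 = {7, 8, 10}  B4 = {3, 7, 10}  B5 = {2, 7, 10}  B6 = {1, 6, 8}  B7 = {4, 7, 10}  B8 = {4, 7, 9}
Tree: B1–B2, B2–B3, B3–B4, B3–B5, B1–B6, B4–B7, B7–B8

Every bag has size at most 3, so the width is 3 − 1 = 2 and tw(G) ≤ 2. On the other hand G contains the 3-clique {1, 5, 8}. A clique must lie in a single bag of any decomposition, so no decomposition can have width below 2. The upper and lower bounds meet at 2, so that is the treewidth.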